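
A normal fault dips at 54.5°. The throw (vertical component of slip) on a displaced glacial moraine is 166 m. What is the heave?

heave = throw / tan(dip) = 166 / tan(54.5°) = 118 m

118 m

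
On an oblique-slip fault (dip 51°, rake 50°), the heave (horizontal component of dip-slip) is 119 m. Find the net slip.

247 m

dip-slip = heave / cos(dip) = 119 / cos(51°) = 189.1 m
net slip = dip-slip / sin(rake) = 189.1 / sin(50°) = 247 m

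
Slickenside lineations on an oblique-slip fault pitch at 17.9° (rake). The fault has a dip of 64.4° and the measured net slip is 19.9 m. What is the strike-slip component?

18.9 m

strike-slip = net slip × cos(rake) = 19.9 m × cos(17.9°) = 18.9 m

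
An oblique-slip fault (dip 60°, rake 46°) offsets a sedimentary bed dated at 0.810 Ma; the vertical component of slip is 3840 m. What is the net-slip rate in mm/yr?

7.61 mm/yr

dip-slip = throw / sin(dip) = 3840 / sin(60°) = 4434 m
net slip = dip-slip / sin(rake) = 4434 / sin(46°) = 6164 m
rate = 6164 m / 0.810 Ma = 0.00761 m/yr = 7.61 mm/yr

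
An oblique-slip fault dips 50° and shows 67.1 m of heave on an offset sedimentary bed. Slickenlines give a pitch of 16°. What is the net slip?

379 m

dip-slip = heave / cos(dip) = 67.1 / cos(50°) = 104.4 m
net slip = dip-slip / sin(rake) = 104.4 / sin(16°) = 379 m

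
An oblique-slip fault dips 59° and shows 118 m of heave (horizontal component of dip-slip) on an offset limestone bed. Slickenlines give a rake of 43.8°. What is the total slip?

dip-slip = heave / cos(dip) = 118 / cos(59°) = 229.1 m
net slip = dip-slip / sin(rake) = 229.1 / sin(43.8°) = 331 m

331 m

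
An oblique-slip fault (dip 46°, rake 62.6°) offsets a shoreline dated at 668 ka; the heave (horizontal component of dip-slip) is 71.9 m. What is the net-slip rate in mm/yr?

dip-slip = heave / cos(dip) = 71.9 / cos(46°) = 103.5 m
net slip = dip-slip / sin(rake) = 103.5 / sin(62.6°) = 116.6 m
rate = 116.6 m / 668 ka = 0.000175 m/yr = 0.175 mm/yr

0.175 mm/yr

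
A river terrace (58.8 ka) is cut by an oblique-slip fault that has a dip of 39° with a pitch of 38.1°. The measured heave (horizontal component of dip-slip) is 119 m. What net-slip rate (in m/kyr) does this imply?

dip-slip = heave / cos(dip) = 119 / cos(39°) = 153.1 m
net slip = dip-slip / sin(rake) = 153.1 / sin(38.1°) = 248.2 m
rate = 248.2 m / 58.8 ka = 0.00422 m/yr = 4.22 m/kyr

4.22 m/kyr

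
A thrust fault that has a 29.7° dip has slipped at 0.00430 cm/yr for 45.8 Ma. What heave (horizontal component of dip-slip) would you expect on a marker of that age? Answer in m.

dip-slip = rate × time = 0.00430 cm/yr × 45.8 Ma = 1969 m
heave = dip-slip × cos(dip) = 1969 × cos(29.7°) = 1710 m

1710 m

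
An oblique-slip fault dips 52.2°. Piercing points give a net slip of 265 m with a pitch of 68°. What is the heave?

151 m

dip-slip = net slip × sin(rake) = 265 m × sin(68°) = 245.7 m
heave = dip-slip × cos(dip) = 245.7 × cos(52.2°) = 151 m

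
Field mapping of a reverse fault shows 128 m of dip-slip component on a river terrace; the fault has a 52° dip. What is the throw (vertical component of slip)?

101 m

throw = dip-slip × sin(dip) = 128 m × sin(52°) = 101 m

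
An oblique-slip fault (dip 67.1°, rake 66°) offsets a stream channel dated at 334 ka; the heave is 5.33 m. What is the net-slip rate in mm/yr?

dip-slip = heave / cos(dip) = 5.33 / cos(67.1°) = 13.70 m
net slip = dip-slip / sin(rake) = 13.70 / sin(66°) = 14.99 m
rate = 14.99 m / 334 ka = 0.0000449 m/yr = 0.0449 mm/yr

0.0449 mm/yr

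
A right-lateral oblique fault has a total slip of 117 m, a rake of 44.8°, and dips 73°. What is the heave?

dip-slip = net slip × sin(rake) = 117 m × sin(44.8°) = 82.44 m
heave = dip-slip × cos(dip) = 82.44 × cos(73°) = 24.1 m

24.1 m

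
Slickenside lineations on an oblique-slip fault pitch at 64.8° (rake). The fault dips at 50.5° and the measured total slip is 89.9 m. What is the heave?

dip-slip = net slip × sin(rake) = 89.9 m × sin(64.8°) = 81.34 m
heave = dip-slip × cos(dip) = 81.34 × cos(50.5°) = 51.7 m

51.7 m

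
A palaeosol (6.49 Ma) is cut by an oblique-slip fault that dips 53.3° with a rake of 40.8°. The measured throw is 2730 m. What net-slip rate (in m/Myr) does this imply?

803 m/Myr

dip-slip = throw / sin(dip) = 2730 / sin(53.3°) = 3405 m
net slip = dip-slip / sin(rake) = 3405 / sin(40.8°) = 5211 m
rate = 5211 m / 6.49 Ma = 0.000803 m/yr = 803 m/Myr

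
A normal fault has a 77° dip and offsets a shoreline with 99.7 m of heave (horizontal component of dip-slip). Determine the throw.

432 m

throw = heave × tan(dip) = 99.7 × tan(77°) = 432 m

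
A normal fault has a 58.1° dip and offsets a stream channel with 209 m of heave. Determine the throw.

336 m

throw = heave × tan(dip) = 209 × tan(58.1°) = 336 m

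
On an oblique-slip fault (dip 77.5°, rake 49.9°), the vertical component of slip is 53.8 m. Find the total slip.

dip-slip = throw / sin(dip) = 53.8 / sin(77.5°) = 55.11 m
net slip = dip-slip / sin(rake) = 55.11 / sin(49.9°) = 72 m

72 m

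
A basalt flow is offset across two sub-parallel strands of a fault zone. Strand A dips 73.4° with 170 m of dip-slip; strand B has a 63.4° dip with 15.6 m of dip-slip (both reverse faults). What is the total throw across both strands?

throw_A = 170 × sin(73.4°) = 162.9 m
throw_B = 15.6 × sin(63.4°) = 13.95 m
total = 162.9 + 13.95 = 177 m

177 m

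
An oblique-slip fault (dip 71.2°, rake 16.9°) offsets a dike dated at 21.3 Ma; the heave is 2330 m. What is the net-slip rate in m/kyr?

1.17 m/kyr

dip-slip = heave / cos(dip) = 2330 / cos(71.2°) = 7230 m
net slip = dip-slip / sin(rake) = 7230 / sin(16.9°) = 24870 m
rate = 24870 m / 21.3 Ma = 0.00117 m/yr = 1.17 m/kyr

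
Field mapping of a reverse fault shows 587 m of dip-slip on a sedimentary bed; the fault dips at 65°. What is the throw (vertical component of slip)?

532 m

throw = dip-slip × sin(dip) = 587 m × sin(65°) = 532 m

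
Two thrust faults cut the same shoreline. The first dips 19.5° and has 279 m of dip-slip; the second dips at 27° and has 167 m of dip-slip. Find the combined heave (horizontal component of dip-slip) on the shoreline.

heave_A = 279 × cos(19.5°) = 263 m
heave_B = 167 × cos(27°) = 148.8 m
total = 263 + 148.8 = 412 m

412 m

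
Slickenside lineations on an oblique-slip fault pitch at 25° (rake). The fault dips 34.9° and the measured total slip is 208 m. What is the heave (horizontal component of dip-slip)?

dip-slip = net slip × sin(rake) = 208 m × sin(25°) = 87.90 m
heave = dip-slip × cos(dip) = 87.90 × cos(34.9°) = 72.1 m

72.1 m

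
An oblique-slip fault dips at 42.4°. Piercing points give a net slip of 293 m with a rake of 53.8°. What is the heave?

dip-slip = net slip × sin(rake) = 293 m × sin(53.8°) = 236.4 m
heave = dip-slip × cos(dip) = 236.4 × cos(42.4°) = 175 m

175 m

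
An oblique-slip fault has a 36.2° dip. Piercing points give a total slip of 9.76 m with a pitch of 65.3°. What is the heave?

7.16 m

dip-slip = net slip × sin(rake) = 9.76 m × sin(65.3°) = 8.867 m
heave = dip-slip × cos(dip) = 8.867 × cos(36.2°) = 7.16 m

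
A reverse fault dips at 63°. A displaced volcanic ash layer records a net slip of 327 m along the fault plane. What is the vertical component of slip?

291 m

throw = dip-slip × sin(dip) = 327 m × sin(63°) = 291 m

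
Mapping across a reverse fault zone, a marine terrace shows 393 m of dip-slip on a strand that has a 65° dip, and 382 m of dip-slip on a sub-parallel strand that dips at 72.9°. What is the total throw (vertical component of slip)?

throw_A = 393 × sin(65°) = 356.2 m
throw_B = 382 × sin(72.9°) = 365.1 m
total = 356.2 + 365.1 = 721 m

721 m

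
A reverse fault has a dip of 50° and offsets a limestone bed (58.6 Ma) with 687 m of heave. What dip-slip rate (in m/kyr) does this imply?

dip-slip = heave / cos(dip) = 687 m / cos(50°) = 1069 m
rate = 1069 m / 58.6 Ma = 0.0000182 m/yr = 0.0182 m/kyr

0.0182 m/kyr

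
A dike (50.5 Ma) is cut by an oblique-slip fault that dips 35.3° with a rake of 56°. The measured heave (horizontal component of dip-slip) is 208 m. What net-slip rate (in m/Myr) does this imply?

dip-slip = heave / cos(dip) = 208 / cos(35.3°) = 254.9 m
net slip = dip-slip / sin(rake) = 254.9 / sin(56°) = 307.4 m
rate = 307.4 m / 50.5 Ma = 0.00000609 m/yr = 6.09 m/Myr

6.09 m/Myr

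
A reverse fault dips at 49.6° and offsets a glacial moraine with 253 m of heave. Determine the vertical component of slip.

297 m

throw = heave × tan(dip) = 253 × tan(49.6°) = 297 m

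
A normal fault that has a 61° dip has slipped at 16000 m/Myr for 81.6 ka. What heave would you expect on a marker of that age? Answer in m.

dip-slip = rate × time = 16000 m/Myr × 81.6 ka = 1306 m
heave = dip-slip × cos(dip) = 1306 × cos(61°) = 633 m

633 m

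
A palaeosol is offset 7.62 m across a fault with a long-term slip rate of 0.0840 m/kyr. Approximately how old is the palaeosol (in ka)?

age = offset / rate = 7.62 m / (0.0840 m/kyr) = 90700 yr = 90.7 ka

90.7 ka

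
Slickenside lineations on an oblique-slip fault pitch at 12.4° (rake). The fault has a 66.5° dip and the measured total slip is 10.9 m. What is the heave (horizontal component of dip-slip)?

0.933 m

dip-slip = net slip × sin(rake) = 10.9 m × sin(12.4°) = 2.341 m
heave = dip-slip × cos(dip) = 2.341 × cos(66.5°) = 0.933 m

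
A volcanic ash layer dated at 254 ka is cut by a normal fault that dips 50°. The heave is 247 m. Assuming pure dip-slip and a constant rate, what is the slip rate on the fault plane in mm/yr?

1.51 mm/yr

dip-slip = heave / cos(dip) = 247 m / cos(50°) = 384.3 m
rate = 384.3 m / 254 ka = 0.00151 m/yr = 1.51 mm/yr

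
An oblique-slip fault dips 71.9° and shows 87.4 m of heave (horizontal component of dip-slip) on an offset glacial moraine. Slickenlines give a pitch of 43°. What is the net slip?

412 m

dip-slip = heave / cos(dip) = 87.4 / cos(71.9°) = 281.3 m
net slip = dip-slip / sin(rake) = 281.3 / sin(43°) = 412 m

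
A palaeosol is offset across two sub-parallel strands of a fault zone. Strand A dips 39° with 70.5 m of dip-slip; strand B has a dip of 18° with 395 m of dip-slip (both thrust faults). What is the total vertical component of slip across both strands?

166 m

throw_A = 70.5 × sin(39°) = 44.37 m
throw_B = 395 × sin(18°) = 122.1 m
total = 44.37 + 122.1 = 166 m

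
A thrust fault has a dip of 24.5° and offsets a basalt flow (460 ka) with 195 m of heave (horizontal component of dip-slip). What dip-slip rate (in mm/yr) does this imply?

0.466 mm/yr

dip-slip = heave / cos(dip) = 195 m / cos(24.5°) = 214.3 m
rate = 214.3 m / 460 ka = 0.000466 m/yr = 0.466 mm/yr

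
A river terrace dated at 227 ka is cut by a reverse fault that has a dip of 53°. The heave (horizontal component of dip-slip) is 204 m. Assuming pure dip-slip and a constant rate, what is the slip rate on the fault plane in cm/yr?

dip-slip = heave / cos(dip) = 204 m / cos(53°) = 339 m
rate = 339 m / 227 ka = 0.00149 m/yr = 0.149 cm/yr

0.149 cm/yr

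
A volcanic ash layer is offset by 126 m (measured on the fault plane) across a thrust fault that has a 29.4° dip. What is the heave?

110 m

heave = dip-slip × cos(dip) = 126 m × cos(29.4°) = 110 m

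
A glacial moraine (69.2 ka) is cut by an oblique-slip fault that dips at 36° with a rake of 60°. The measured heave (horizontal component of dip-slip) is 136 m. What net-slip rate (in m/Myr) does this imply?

2810 m/Myr

dip-slip = heave / cos(dip) = 136 / cos(36°) = 168.1 m
net slip = dip-slip / sin(rake) = 168.1 / sin(60°) = 194.1 m
rate = 194.1 m / 69.2 ka = 0.00281 m/yr = 2810 m/Myr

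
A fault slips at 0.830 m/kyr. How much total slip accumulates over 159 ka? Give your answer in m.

132 m

slip = rate × time = 0.830 m/kyr × 159 ka = 132 m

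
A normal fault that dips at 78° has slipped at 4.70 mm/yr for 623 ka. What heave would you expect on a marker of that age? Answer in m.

609 m

dip-slip = rate × time = 4.70 mm/yr × 623 ka = 2928 m
heave = dip-slip × cos(dip) = 2928 × cos(78°) = 609 m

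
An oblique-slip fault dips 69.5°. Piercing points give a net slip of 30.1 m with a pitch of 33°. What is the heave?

5.74 m

dip-slip = net slip × sin(rake) = 30.1 m × sin(33°) = 16.39 m
heave = dip-slip × cos(dip) = 16.39 × cos(69.5°) = 5.74 m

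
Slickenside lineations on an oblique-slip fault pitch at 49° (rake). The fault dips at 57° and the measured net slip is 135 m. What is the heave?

dip-slip = net slip × sin(rake) = 135 m × sin(49°) = 101.9 m
heave = dip-slip × cos(dip) = 101.9 × cos(57°) = 55.5 m

55.5 m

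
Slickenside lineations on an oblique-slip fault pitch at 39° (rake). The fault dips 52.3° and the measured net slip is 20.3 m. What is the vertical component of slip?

dip-slip = net slip × sin(rake) = 20.3 m × sin(39°) = 12.78 m
throw = dip-slip × sin(dip) = 12.78 × sin(52.3°) = 10.1 m

10.1 m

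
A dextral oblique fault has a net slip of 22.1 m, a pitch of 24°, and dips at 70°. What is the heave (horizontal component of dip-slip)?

dip-slip = net slip × sin(rake) = 22.1 m × sin(24°) = 8.989 m
heave = dip-slip × cos(dip) = 8.989 × cos(70°) = 3.07 m

3.07 m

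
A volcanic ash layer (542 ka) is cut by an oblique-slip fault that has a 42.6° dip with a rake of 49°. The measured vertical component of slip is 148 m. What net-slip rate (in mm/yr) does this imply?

dip-slip = throw / sin(dip) = 148 / sin(42.6°) = 218.7 m
net slip = dip-slip / sin(rake) = 218.7 / sin(49°) = 289.7 m
rate = 289.7 m / 542 ka = 0.000535 m/yr = 0.535 mm/yr

0.535 mm/yr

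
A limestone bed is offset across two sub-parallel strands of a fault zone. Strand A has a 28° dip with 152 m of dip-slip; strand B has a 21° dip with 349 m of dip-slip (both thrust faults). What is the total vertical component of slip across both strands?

196 m

throw_A = 152 × sin(28°) = 71.36 m
throw_B = 349 × sin(21°) = 125.1 m
total = 71.36 + 125.1 = 196 m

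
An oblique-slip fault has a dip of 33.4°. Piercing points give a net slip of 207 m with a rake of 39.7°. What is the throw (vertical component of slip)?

dip-slip = net slip × sin(rake) = 207 m × sin(39.7°) = 132.2 m
throw = dip-slip × sin(dip) = 132.2 × sin(33.4°) = 72.8 m

72.8 m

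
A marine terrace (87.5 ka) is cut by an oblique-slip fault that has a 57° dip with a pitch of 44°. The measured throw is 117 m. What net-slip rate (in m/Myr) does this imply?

dip-slip = throw / sin(dip) = 117 / sin(57°) = 139.5 m
net slip = dip-slip / sin(rake) = 139.5 / sin(44°) = 200.8 m
rate = 200.8 m / 87.5 ka = 0.00230 m/yr = 2300 m/Myr

2300 m/Myr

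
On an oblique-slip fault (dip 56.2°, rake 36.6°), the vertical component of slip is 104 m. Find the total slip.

210 m

dip-slip = throw / sin(dip) = 104 / sin(56.2°) = 125.2 m
net slip = dip-slip / sin(rake) = 125.2 / sin(36.6°) = 210 m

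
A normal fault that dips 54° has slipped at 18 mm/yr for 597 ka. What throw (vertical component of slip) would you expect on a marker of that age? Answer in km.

dip-slip = rate × time = 18 mm/yr × 597 ka = 10750 m
throw = dip-slip × sin(dip) = 10750 × sin(54°) = 8690 m = 8.69 km

8.69 km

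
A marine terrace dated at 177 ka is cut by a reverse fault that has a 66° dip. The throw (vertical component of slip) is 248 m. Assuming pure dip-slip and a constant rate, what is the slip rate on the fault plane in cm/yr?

dip-slip = throw / sin(dip) = 248 m / sin(66°) = 271.5 m
rate = 271.5 m / 177 ka = 0.00153 m/yr = 0.153 cm/yr

0.153 cm/yr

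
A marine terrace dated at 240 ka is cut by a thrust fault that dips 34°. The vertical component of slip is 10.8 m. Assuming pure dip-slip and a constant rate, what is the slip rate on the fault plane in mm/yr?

0.0805 mm/yr

dip-slip = throw / sin(dip) = 10.8 m / sin(34°) = 19.31 m
rate = 19.31 m / 240 ka = 0.0000805 m/yr = 0.0805 mm/yr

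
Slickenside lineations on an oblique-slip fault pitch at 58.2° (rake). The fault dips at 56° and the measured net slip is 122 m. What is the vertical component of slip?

dip-slip = net slip × sin(rake) = 122 m × sin(58.2°) = 103.7 m
throw = dip-slip × sin(dip) = 103.7 × sin(56°) = 86 m

86 m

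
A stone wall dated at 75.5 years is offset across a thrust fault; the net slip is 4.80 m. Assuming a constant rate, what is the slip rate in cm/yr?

6.36 cm/yr

rate = 4.80 m / 75.5 years = 0.0636 m/yr = 6.36 cm/yr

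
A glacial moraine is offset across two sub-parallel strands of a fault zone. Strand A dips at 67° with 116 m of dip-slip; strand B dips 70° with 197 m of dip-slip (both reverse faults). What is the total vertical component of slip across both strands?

292 m

throw_A = 116 × sin(67°) = 106.8 m
throw_B = 197 × sin(70°) = 185.1 m
total = 106.8 + 185.1 = 292 m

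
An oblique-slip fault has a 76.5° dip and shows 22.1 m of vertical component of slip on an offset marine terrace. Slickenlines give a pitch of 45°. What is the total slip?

dip-slip = throw / sin(dip) = 22.1 / sin(76.5°) = 22.73 m
net slip = dip-slip / sin(rake) = 22.73 / sin(45°) = 32.1 m

32.1 m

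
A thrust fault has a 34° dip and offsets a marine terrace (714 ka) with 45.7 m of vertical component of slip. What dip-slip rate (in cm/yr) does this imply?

dip-slip = throw / sin(dip) = 45.7 m / sin(34°) = 81.72 m
rate = 81.72 m / 714 ka = 0.000114 m/yr = 0.0114 cm/yr

0.0114 cm/yr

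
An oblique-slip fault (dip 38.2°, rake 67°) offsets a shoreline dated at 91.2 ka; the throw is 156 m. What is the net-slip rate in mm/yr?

3 mm/yr

dip-slip = throw / sin(dip) = 156 / sin(38.2°) = 252.3 m
net slip = dip-slip / sin(rake) = 252.3 / sin(67°) = 274 m
rate = 274 m / 91.2 ka = 0.00300 m/yr = 3 mm/yr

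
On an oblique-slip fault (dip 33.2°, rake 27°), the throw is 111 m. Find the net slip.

dip-slip = throw / sin(dip) = 111 / sin(33.2°) = 202.7 m
net slip = dip-slip / sin(rake) = 202.7 / sin(27°) = 447 m

447 m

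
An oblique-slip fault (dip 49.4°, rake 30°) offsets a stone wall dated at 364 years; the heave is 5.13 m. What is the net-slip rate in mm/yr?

43.3 mm/yr

dip-slip = heave / cos(dip) = 5.13 / cos(49.4°) = 7.883 m
net slip = dip-slip / sin(rake) = 7.883 / sin(30°) = 15.77 m
rate = 15.77 m / 364 years = 0.0433 m/yr = 43.3 mm/yr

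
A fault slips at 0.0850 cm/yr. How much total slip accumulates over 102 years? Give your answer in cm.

slip = rate × time = 0.0850 cm/yr × 102 years = 0.0867 m = 8.67 cm

8.67 cm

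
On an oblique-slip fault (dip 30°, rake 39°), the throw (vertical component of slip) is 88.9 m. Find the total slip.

dip-slip = throw / sin(dip) = 88.9 / sin(30°) = 177.8 m
net slip = dip-slip / sin(rake) = 177.8 / sin(39°) = 283 m

283 m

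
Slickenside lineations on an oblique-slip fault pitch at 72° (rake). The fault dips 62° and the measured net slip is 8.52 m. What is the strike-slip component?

strike-slip = net slip × cos(rake) = 8.52 m × cos(72°) = 2.63 m

2.63 m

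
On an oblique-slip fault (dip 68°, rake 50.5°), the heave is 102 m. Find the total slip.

dip-slip = heave / cos(dip) = 102 / cos(68°) = 272.3 m
net slip = dip-slip / sin(rake) = 272.3 / sin(50.5°) = 353 m

353 m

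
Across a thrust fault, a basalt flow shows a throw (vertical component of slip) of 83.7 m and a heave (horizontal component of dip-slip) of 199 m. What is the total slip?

216 m

net slip = √(throw² + heave²) = √(83.7² + 199²) = 216 m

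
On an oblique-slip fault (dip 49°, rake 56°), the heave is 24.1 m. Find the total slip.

44.3 m

dip-slip = heave / cos(dip) = 24.1 / cos(49°) = 36.73 m
net slip = dip-slip / sin(rake) = 36.73 / sin(56°) = 44.3 m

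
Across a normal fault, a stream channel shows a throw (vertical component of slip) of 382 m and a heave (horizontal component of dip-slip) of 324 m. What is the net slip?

net slip = √(throw² + heave²) = √(382² + 324²) = 501 m

501 m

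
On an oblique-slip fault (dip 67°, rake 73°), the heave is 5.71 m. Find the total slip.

dip-slip = heave / cos(dip) = 5.71 / cos(67°) = 14.61 m
net slip = dip-slip / sin(rake) = 14.61 / sin(73°) = 15.3 m

15.3 m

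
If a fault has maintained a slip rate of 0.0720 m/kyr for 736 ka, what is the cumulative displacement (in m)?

slip = rate × time = 0.0720 m/kyr × 736 ka = 53 m

53 m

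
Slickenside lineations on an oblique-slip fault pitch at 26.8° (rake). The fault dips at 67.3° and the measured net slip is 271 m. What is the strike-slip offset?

strike-slip = net slip × cos(rake) = 271 m × cos(26.8°) = 242 m

242 m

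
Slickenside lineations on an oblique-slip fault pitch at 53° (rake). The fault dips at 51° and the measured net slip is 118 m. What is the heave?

dip-slip = net slip × sin(rake) = 118 m × sin(53°) = 94.24 m
heave = dip-slip × cos(dip) = 94.24 × cos(51°) = 59.3 m

59.3 m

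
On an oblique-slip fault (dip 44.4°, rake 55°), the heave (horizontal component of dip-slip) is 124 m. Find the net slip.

dip-slip = heave / cos(dip) = 124 / cos(44.4°) = 173.6 m
net slip = dip-slip / sin(rake) = 173.6 / sin(55°) = 212 m

212 m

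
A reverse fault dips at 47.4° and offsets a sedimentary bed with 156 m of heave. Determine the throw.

throw = heave × tan(dip) = 156 × tan(47.4°) = 170 m

170 m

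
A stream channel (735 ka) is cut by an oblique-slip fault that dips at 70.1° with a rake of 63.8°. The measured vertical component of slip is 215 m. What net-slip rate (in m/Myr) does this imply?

dip-slip = throw / sin(dip) = 215 / sin(70.1°) = 228.7 m
net slip = dip-slip / sin(rake) = 228.7 / sin(63.8°) = 254.8 m
rate = 254.8 m / 735 ka = 0.000347 m/yr = 347 m/Myr

347 m/Myr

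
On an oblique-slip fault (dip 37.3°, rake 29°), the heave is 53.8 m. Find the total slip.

140 m

dip-slip = heave / cos(dip) = 53.8 / cos(37.3°) = 67.63 m
net slip = dip-slip / sin(rake) = 67.63 / sin(29°) = 140 m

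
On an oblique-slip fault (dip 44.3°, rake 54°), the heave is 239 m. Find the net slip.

413 m

dip-slip = heave / cos(dip) = 239 / cos(44.3°) = 333.9 m
net slip = dip-slip / sin(rake) = 333.9 / sin(54°) = 413 m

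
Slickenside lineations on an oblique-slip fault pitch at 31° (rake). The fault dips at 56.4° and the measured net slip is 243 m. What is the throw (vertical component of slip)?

dip-slip = net slip × sin(rake) = 243 m × sin(31°) = 125.2 m
throw = dip-slip × sin(dip) = 125.2 × sin(56.4°) = 104 m

104 m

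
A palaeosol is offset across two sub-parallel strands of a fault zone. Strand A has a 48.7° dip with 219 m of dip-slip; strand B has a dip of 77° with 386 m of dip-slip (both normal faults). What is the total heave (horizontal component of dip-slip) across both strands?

231 m

heave_A = 219 × cos(48.7°) = 144.5 m
heave_B = 386 × cos(77°) = 86.83 m
total = 144.5 + 86.83 = 231 m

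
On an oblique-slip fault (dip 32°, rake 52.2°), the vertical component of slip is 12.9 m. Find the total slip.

30.8 m

dip-slip = throw / sin(dip) = 12.9 / sin(32°) = 24.34 m
net slip = dip-slip / sin(rake) = 24.34 / sin(52.2°) = 30.8 m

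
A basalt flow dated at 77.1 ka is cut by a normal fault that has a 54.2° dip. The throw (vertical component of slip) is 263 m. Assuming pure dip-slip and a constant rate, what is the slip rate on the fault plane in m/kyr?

dip-slip = throw / sin(dip) = 263 m / sin(54.2°) = 324.3 m
rate = 324.3 m / 77.1 ka = 0.00421 m/yr = 4.21 m/kyr

4.21 m/kyr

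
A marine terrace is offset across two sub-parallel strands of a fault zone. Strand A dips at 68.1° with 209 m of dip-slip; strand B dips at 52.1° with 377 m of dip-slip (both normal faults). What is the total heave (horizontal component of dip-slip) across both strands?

heave_A = 209 × cos(68.1°) = 77.95 m
heave_B = 377 × cos(52.1°) = 231.6 m
total = 77.95 + 231.6 = 310 m

310 m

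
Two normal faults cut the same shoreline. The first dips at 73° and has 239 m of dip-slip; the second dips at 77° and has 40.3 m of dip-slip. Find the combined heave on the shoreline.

78.9 m

heave_A = 239 × cos(73°) = 69.88 m
heave_B = 40.3 × cos(77°) = 9.066 m
total = 69.88 + 9.066 = 78.9 m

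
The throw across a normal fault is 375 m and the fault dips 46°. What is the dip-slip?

dip-slip = throw / sin(dip) = 375 / sin(46°) = 521 m

521 m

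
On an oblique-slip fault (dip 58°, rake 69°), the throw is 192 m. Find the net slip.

dip-slip = throw / sin(dip) = 192 / sin(58°) = 226.4 m
net slip = dip-slip / sin(rake) = 226.4 / sin(69°) = 243 m

243 m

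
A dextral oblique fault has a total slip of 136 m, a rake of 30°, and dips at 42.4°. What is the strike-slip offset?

118 m

strike-slip = net slip × cos(rake) = 136 m × cos(30°) = 118 m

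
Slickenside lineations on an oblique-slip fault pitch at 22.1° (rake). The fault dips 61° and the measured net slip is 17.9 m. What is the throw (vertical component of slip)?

dip-slip = net slip × sin(rake) = 17.9 m × sin(22.1°) = 6.734 m
throw = dip-slip × sin(dip) = 6.734 × sin(61°) = 5.89 m

5.89 m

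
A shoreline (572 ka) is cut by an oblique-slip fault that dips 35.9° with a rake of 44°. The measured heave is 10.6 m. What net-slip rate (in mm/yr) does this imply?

dip-slip = heave / cos(dip) = 10.6 / cos(35.9°) = 13.09 m
net slip = dip-slip / sin(rake) = 13.09 / sin(44°) = 18.84 m
rate = 18.84 m / 572 ka = 0.0000329 m/yr = 0.0329 mm/yr

0.0329 mm/yr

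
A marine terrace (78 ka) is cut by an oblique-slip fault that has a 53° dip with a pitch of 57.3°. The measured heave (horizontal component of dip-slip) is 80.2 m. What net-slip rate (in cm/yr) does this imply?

dip-slip = heave / cos(dip) = 80.2 / cos(53°) = 133.3 m
net slip = dip-slip / sin(rake) = 133.3 / sin(57.3°) = 158.4 m
rate = 158.4 m / 78 ka = 0.00203 m/yr = 0.203 cm/yr

0.203 cm/yr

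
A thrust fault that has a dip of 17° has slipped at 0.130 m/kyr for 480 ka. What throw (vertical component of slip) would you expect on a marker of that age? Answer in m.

dip-slip = rate × time = 0.130 m/kyr × 480 ka = 62.40 m
throw = dip-slip × sin(dip) = 62.40 × sin(17°) = 18.2 m

18.2 m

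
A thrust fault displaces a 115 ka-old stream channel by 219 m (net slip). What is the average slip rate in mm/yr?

1.90 mm/yr

rate = 219 m / 115 ka = 0.00190 m/yr = 1.90 mm/yr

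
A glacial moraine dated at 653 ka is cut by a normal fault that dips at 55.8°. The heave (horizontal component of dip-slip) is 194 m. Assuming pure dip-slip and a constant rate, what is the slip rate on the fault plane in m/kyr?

dip-slip = heave / cos(dip) = 194 m / cos(55.8°) = 345.1 m
rate = 345.1 m / 653 ka = 0.000529 m/yr = 0.529 m/kyr

0.529 m/kyr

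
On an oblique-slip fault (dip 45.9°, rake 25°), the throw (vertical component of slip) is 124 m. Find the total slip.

dip-slip = throw / sin(dip) = 124 / sin(45.9°) = 172.7 m
net slip = dip-slip / sin(rake) = 172.7 / sin(25°) = 409 m

409 m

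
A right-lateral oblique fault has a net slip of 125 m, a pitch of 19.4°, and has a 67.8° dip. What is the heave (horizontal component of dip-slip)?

15.7 m

dip-slip = net slip × sin(rake) = 125 m × sin(19.4°) = 41.52 m
heave = dip-slip × cos(dip) = 41.52 × cos(67.8°) = 15.7 m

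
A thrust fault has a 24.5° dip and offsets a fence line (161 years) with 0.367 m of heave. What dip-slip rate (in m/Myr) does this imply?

2510 m/Myr

dip-slip = heave / cos(dip) = 0.367 m / cos(24.5°) = 0.4033 m
rate = 0.4033 m / 161 years = 0.00251 m/yr = 2510 m/Myr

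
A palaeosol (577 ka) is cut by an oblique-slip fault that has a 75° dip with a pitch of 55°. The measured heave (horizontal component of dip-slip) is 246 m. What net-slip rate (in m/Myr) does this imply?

2010 m/Myr

dip-slip = heave / cos(dip) = 246 / cos(75°) = 950.5 m
net slip = dip-slip / sin(rake) = 950.5 / sin(55°) = 1160 m
rate = 1160 m / 577 ka = 0.00201 m/yr = 2010 m/Myr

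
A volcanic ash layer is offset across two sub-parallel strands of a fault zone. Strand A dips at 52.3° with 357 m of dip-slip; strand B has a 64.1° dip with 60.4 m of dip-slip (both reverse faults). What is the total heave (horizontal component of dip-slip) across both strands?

heave_A = 357 × cos(52.3°) = 218.3 m
heave_B = 60.4 × cos(64.1°) = 26.38 m
total = 218.3 + 26.38 = 245 m

245 m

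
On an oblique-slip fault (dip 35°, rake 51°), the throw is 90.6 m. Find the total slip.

203 m

dip-slip = throw / sin(dip) = 90.6 / sin(35°) = 158 m
net slip = dip-slip / sin(rake) = 158 / sin(51°) = 203 m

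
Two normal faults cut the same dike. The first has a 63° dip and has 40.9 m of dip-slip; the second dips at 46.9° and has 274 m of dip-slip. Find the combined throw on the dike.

throw_A = 40.9 × sin(63°) = 36.44 m
throw_B = 274 × sin(46.9°) = 200.1 m
total = 36.44 + 200.1 = 237 m

237 m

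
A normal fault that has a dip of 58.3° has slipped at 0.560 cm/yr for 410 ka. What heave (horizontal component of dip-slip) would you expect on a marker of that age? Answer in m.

dip-slip = rate × time = 0.560 cm/yr × 410 ka = 2296 m
heave = dip-slip × cos(dip) = 2296 × cos(58.3°) = 1210 m

1210 m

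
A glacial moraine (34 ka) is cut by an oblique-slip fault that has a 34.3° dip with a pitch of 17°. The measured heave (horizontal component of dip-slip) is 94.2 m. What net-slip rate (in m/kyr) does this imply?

11.5 m/kyr

dip-slip = heave / cos(dip) = 94.2 / cos(34.3°) = 114 m
net slip = dip-slip / sin(rake) = 114 / sin(17°) = 390 m
rate = 390 m / 34 ka = 0.0115 m/yr = 11.5 m/kyr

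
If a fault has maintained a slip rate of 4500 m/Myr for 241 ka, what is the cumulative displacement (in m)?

1080 m

slip = rate × time = 4500 m/Myr × 241 ka = 1080 m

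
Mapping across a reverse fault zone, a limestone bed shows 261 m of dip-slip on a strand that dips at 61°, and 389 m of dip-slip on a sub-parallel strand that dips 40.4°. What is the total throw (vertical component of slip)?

throw_A = 261 × sin(61°) = 228.3 m
throw_B = 389 × sin(40.4°) = 252.1 m
total = 228.3 + 252.1 = 480 m

480 m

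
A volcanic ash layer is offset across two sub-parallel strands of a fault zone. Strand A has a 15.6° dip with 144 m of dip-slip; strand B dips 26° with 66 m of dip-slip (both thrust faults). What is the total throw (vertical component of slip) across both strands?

67.7 m

throw_A = 144 × sin(15.6°) = 38.72 m
throw_B = 66 × sin(26°) = 28.93 m
total = 38.72 + 28.93 = 67.7 m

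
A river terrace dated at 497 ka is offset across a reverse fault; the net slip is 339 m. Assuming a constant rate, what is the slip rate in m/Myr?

682 m/Myr

rate = 339 m / 497 ka = 0.000682 m/yr = 682 m/Myr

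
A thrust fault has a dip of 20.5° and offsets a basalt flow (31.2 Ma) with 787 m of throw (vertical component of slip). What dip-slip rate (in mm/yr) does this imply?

0.0720 mm/yr

dip-slip = throw / sin(dip) = 787 m / sin(20.5°) = 2247 m
rate = 2247 m / 31.2 Ma = 0.0000720 m/yr = 0.0720 mm/yr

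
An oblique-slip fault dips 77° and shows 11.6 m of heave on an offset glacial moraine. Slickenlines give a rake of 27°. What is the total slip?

dip-slip = heave / cos(dip) = 11.6 / cos(77°) = 51.57 m
net slip = dip-slip / sin(rake) = 51.57 / sin(27°) = 114 m

114 m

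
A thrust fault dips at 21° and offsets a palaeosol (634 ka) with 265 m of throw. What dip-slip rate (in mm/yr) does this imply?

dip-slip = throw / sin(dip) = 265 m / sin(21°) = 739.5 m
rate = 739.5 m / 634 ka = 0.00117 m/yr = 1.17 mm/yr

1.17 mm/yr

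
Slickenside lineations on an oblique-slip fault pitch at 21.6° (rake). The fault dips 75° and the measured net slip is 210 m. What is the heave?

20 m

dip-slip = net slip × sin(rake) = 210 m × sin(21.6°) = 77.31 m
heave = dip-slip × cos(dip) = 77.31 × cos(75°) = 20 m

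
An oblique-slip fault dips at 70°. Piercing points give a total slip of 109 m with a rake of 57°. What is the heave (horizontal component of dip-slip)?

dip-slip = net slip × sin(rake) = 109 m × sin(57°) = 91.42 m
heave = dip-slip × cos(dip) = 91.42 × cos(70°) = 31.3 m

31.3 m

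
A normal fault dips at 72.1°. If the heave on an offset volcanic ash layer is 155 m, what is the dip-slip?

504 m

dip-slip = heave / cos(dip) = 155 / cos(72.1°) = 504 m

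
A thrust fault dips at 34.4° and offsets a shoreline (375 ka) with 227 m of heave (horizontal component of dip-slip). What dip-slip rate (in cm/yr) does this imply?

dip-slip = heave / cos(dip) = 227 m / cos(34.4°) = 275.1 m
rate = 275.1 m / 375 ka = 0.000734 m/yr = 0.0734 cm/yr

0.0734 cm/yr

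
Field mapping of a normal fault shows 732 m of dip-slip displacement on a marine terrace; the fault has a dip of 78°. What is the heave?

heave = dip-slip × cos(dip) = 732 m × cos(78°) = 152 m

152 m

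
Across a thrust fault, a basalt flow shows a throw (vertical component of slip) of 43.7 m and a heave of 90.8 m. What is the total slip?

net slip = √(throw² + heave²) = √(43.7² + 90.8²) = 101 m

101 m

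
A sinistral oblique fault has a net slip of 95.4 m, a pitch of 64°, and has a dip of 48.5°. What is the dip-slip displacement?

dip-slip = net slip × sin(rake) = 95.4 m × sin(64°) = 85.7 m

85.7 m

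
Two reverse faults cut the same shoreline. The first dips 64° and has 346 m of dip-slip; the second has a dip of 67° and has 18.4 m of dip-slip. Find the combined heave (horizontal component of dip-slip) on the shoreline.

heave_A = 346 × cos(64°) = 151.7 m
heave_B = 18.4 × cos(67°) = 7.189 m
total = 151.7 + 7.189 = 159 m

159 m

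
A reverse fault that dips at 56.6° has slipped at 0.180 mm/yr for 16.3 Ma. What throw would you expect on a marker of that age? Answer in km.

dip-slip = rate × time = 0.180 mm/yr × 16.3 Ma = 2934 m
throw = dip-slip × sin(dip) = 2934 × sin(56.6°) = 2450 m = 2.45 km

2.45 km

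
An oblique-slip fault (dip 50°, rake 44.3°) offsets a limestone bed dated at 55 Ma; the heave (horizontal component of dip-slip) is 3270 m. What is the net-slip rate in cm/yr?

dip-slip = heave / cos(dip) = 3270 / cos(50°) = 5087 m
net slip = dip-slip / sin(rake) = 5087 / sin(44.3°) = 7284 m
rate = 7284 m / 55 Ma = 0.000132 m/yr = 0.0132 cm/yr

0.0132 cm/yr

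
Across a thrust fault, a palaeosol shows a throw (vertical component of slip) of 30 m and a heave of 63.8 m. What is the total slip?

net slip = √(throw² + heave²) = √(30² + 63.8²) = 70.5 m

70.5 m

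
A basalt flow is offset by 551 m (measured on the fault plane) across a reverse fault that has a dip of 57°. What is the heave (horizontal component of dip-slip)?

heave = dip-slip × cos(dip) = 551 m × cos(57°) = 300 m

300 m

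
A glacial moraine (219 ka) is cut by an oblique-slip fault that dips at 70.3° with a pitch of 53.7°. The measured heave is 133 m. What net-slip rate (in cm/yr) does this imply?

0.224 cm/yr

dip-slip = heave / cos(dip) = 133 / cos(70.3°) = 394.5 m
net slip = dip-slip / sin(rake) = 394.5 / sin(53.7°) = 489.6 m
rate = 489.6 m / 219 ka = 0.00224 m/yr = 0.224 cm/yr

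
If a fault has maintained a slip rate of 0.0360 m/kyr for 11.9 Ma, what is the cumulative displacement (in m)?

slip = rate × time = 0.0360 m/kyr × 11.9 Ma = 428 m

428 m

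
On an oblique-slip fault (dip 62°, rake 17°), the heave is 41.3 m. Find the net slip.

dip-slip = heave / cos(dip) = 41.3 / cos(62°) = 87.97 m
net slip = dip-slip / sin(rake) = 87.97 / sin(17°) = 301 m

301 m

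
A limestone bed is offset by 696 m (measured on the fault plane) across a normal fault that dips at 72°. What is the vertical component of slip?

662 m

throw = dip-slip × sin(dip) = 696 m × sin(72°) = 662 m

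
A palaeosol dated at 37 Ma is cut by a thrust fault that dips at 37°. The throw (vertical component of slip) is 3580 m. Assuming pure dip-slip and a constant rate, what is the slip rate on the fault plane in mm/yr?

0.161 mm/yr

dip-slip = throw / sin(dip) = 3580 m / sin(37°) = 5949 m
rate = 5949 m / 37 Ma = 0.000161 m/yr = 0.161 mm/yr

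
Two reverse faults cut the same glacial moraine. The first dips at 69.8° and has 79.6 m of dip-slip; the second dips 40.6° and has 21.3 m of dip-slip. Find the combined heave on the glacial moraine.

heave_A = 79.6 × cos(69.8°) = 27.49 m
heave_B = 21.3 × cos(40.6°) = 16.17 m
total = 27.49 + 16.17 = 43.7 m

43.7 m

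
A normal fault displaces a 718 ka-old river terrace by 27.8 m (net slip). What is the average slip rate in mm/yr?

0.0387 mm/yr

rate = 27.8 m / 718 ka = 0.0000387 m/yr = 0.0387 mm/yr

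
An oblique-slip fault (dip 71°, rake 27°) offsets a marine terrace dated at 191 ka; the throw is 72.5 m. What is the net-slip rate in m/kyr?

0.884 m/kyr

dip-slip = throw / sin(dip) = 72.5 / sin(71°) = 76.68 m
net slip = dip-slip / sin(rake) = 76.68 / sin(27°) = 168.9 m
rate = 168.9 m / 191 ka = 0.000884 m/yr = 0.884 m/kyr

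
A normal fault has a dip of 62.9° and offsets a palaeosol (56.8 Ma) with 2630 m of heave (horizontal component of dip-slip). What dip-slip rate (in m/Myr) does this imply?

dip-slip = heave / cos(dip) = 2630 m / cos(62.9°) = 5773 m
rate = 5773 m / 56.8 Ma = 0.000102 m/yr = 102 m/Myr

102 m/Myr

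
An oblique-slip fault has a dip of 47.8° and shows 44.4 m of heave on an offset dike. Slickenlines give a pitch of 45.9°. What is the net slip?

dip-slip = heave / cos(dip) = 44.4 / cos(47.8°) = 66.10 m
net slip = dip-slip / sin(rake) = 66.10 / sin(45.9°) = 92 m

92 m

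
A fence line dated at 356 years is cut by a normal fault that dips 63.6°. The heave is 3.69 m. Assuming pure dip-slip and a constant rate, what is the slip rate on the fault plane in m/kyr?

dip-slip = heave / cos(dip) = 3.69 m / cos(63.6°) = 8.299 m
rate = 8.299 m / 356 years = 0.0233 m/yr = 23.3 m/kyr

23.3 m/kyr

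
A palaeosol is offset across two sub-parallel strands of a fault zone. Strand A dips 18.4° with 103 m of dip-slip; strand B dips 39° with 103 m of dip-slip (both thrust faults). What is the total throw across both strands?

throw_A = 103 × sin(18.4°) = 32.51 m
throw_B = 103 × sin(39°) = 64.82 m
total = 32.51 + 64.82 = 97.3 m

97.3 m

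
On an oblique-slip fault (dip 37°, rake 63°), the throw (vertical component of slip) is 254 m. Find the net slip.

474 m

dip-slip = throw / sin(dip) = 254 / sin(37°) = 422.1 m
net slip = dip-slip / sin(rake) = 422.1 / sin(63°) = 474 m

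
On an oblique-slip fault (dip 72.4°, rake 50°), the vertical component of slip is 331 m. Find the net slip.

dip-slip = throw / sin(dip) = 331 / sin(72.4°) = 347.3 m
net slip = dip-slip / sin(rake) = 347.3 / sin(50°) = 453 m

453 m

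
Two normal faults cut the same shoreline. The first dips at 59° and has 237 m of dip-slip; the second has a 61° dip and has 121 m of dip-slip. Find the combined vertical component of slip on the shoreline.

309 m

throw_A = 237 × sin(59°) = 203.1 m
throw_B = 121 × sin(61°) = 105.8 m
total = 203.1 + 105.8 = 309 m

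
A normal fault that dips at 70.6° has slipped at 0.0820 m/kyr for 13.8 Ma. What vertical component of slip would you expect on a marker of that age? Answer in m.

dip-slip = rate × time = 0.0820 m/kyr × 13.8 Ma = 1132 m
throw = dip-slip × sin(dip) = 1132 × sin(70.6°) = 1070 m

1070 m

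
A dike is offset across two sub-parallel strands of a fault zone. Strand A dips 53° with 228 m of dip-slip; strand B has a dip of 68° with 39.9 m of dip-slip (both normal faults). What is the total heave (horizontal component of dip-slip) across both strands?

152 m

heave_A = 228 × cos(53°) = 137.2 m
heave_B = 39.9 × cos(68°) = 14.95 m
total = 137.2 + 14.95 = 152 m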